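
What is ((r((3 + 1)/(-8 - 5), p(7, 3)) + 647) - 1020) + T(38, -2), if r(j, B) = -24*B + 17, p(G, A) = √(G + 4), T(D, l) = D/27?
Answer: -9574/27 - 24*√11 ≈ -434.19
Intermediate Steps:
T(D, l) = D/27 (T(D, l) = D*(1/27) = D/27)
p(G, A) = √(4 + G)
r(j, B) = 17 - 24*B
((r((3 + 1)/(-8 - 5), p(7, 3)) + 647) - 1020) + T(38, -2) = (((17 - 24*√(4 + 7)) + 647) - 1020) + (1/27)*38 = (((17 - 24*√11) + 647) - 1020) + 38/27 = ((664 - 24*√11) - 1020) + 38/27 = (-356 - 24*√11) + 38/27 = -9574/27 - 24*√11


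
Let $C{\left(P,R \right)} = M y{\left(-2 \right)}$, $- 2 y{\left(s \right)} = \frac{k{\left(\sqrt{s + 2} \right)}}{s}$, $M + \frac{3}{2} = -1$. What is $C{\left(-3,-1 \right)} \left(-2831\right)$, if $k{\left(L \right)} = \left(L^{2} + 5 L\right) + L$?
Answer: $0$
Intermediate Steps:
$M = - \frac{5}{2}$ ($M = - \frac{3}{2} - 1 = - \frac{5}{2} \approx -2.5$)
$k{\left(L \right)} = L^{2} + 6 L$
$y{\left(s \right)} = - \frac{\sqrt{2 + s} \left(6 + \sqrt{2 + s}\right)}{2 s}$ ($y{\left(s \right)} = - \frac{\sqrt{s + 2} \left(6 + \sqrt{s + 2}\right) \frac{1}{s}}{2} = - \frac{\sqrt{2 + s} \left(6 + \sqrt{2 + s}\right) \frac{1}{s}}{2} = - \frac{\frac{1}{s} \sqrt{2 + s} \left(6 + \sqrt{2 + s}\right)}{2} = - \frac{\sqrt{2 + s} \left(6 + \sqrt{2 + s}\right)}{2 s}$)
$C{\left(P,R \right)} = 0$ ($C{\left(P,R \right)} = - \frac{5 \frac{-2 - -2 - 6 \sqrt{2 - 2}}{2 \left(-2\right)}}{2} = - \frac{5 \cdot \frac{1}{2} \left(- \frac{1}{2}\right) \left(-2 + 2 - 6 \sqrt{0}\right)}{2} = - \frac{5 \cdot \frac{1}{2} \left(- \frac{1}{2}\right) \left(-2 + 2 - 0\right)}{2} = - \frac{5 \cdot \frac{1}{2} \left(- \frac{1}{2}\right) \left(-2 + 2 + 0\right)}{2} = - \frac{5 \cdot \frac{1}{2} \left(- \frac{1}{2}\right) 0}{2} = \left(- \frac{5}{2}\right) 0 = 0$)
$C{\left(-3,-1 \right)} \left(-2831\right) = 0 \left(-2831\right) = 0$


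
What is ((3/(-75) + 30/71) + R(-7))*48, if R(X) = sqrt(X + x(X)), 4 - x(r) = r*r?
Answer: 32592/1775 + 96*I*sqrt(13) ≈ 18.362 + 346.13*I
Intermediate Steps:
x(r) = 4 - r**2 (x(r) = 4 - r*r = 4 - r**2)
R(X) = sqrt(4 + X - X**2) (R(X) = sqrt(X + (4 - X**2)) = sqrt(4 + X - X**2))
((3/(-75) + 30/71) + R(-7))*48 = ((3/(-75) + 30/71) + sqrt(4 - 7 - 1*(-7)**2))*48 = ((3*(-1/75) + 30*(1/71)) + sqrt(4 - 7 - 1*49))*48 = ((-1/25 + 30/71) + sqrt(4 - 7 - 49))*48 = (679/1775 + sqrt(-52))*48 = (679/1775 + 2*I*sqrt(13))*48 = 32592/1775 + 96*I*sqrt(13)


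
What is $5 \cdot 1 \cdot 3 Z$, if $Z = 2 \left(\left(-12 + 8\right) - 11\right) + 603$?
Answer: $8595$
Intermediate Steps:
$Z = 573$ ($Z = 2 \left(-4 - 11\right) + 603 = 2 \left(-15\right) + 603 = -30 + 603 = 573$)
$5 \cdot 1 \cdot 3 Z = 5 \cdot 1 \cdot 3 \cdot 573 = 5 \cdot 3 \cdot 573 = 15 \cdot 573 = 8595$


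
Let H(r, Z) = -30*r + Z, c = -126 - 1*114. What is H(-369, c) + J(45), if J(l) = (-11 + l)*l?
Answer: 12360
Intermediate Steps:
c = -240 (c = -126 - 114 = -240)
J(l) = l*(-11 + l)
H(r, Z) = Z - 30*r
H(-369, c) + J(45) = (-240 - 30*(-369)) + 45*(-11 + 45) = (-240 + 11070) + 45*34 = 10830 + 1530 = 12360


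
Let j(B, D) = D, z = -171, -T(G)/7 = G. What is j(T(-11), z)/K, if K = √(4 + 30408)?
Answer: -171*√7603/15206 ≈ -0.98056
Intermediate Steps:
T(G) = -7*G
K = 2*√7603 (K = √30412 = 2*√7603 ≈ 174.39)
j(T(-11), z)/K = -171*√7603/15206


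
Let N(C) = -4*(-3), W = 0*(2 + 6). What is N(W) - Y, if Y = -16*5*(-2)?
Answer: -148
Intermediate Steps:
W = 0 (W = 0*8 = 0)
N(C) = 12
Y = 160 (Y = -80*(-2) = 160)
N(W) - Y = 12 - 1*160 = 12 - 160 = -148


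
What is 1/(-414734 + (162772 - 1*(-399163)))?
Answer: 1/147201 ≈ 6.7934e-6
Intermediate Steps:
1/(-414734 + (162772 - 1*(-399163))) = 1/(-414734 + (162772 + 399163)) = 1/(-414734 + 561935) = 1/147201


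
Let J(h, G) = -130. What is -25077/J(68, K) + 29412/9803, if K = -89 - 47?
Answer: 19204107/98030 ≈ 195.90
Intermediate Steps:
K = -136
-25077/J(68, K) + 29412/9803 = -25077/(-130) + 29412/9803 = -25077*(-1/130) + 29412*(1/9803) = 1929/10 + 29412/9803 = 19204107/98030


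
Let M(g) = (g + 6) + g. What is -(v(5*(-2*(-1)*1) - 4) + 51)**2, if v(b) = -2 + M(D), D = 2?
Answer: -3481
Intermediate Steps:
M(g) = 6 + 2*g (M(g) = (6 + g) + g = 6 + 2*g)
v(b) = 8 (v(b) = -2 + (6 + 2*2) = -2 + (6 + 4) = -2 + 10 = 8)
-(v(5*(-2*(-1)*1) - 4) + 51)**2 = -(8 + 51)**2 = -1*59**2 = -1*3481 = -3481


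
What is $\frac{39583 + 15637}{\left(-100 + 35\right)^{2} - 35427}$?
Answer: $- \frac{27610}{15601} \approx -1.7698$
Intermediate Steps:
$\frac{39583 + 15637}{\left(-100 + 35\right)^{2} - 35427} = \frac{55220}{\left(-65\right)^{2} - 35427} = \frac{55220}{4225 - 35427} = \frac{55220}{-31202} = 55220 \left(- \frac{1}{31202}\right) = - \frac{27610}{15601}$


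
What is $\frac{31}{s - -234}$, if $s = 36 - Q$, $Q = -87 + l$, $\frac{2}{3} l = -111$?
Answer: $\frac{62}{1047} \approx 0.059217$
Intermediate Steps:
$l = - \frac{333}{2}$ ($l = \frac{3}{2} \left(-111\right) = - \frac{333}{2} \approx -166.5$)
$Q = - \frac{507}{2}$ ($Q = -87 - \frac{333}{2} = - \frac{507}{2} \approx -253.5$)
$s = \frac{579}{2}$ ($s = 36 - - \frac{507}{2} = 36 + \frac{507}{2} = \frac{579}{2} \approx 289.5$)
$\frac{31}{s - -234} = \frac{31}{\frac{579}{2} - -234} = \frac{31}{\frac{579}{2} + 234} = \frac{31}{\frac{1047}{2}} = 31 \cdot \frac{2}{1047} = \frac{62}{1047}$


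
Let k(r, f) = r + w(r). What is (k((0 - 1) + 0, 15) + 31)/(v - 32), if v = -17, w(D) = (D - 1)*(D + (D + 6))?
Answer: -22/49 ≈ -0.44898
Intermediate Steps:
w(D) = (-1 + D)*(6 + 2*D) (w(D) = (-1 + D)*(D + (6 + D)) = (-1 + D)*(6 + 2*D))
k(r, f) = -6 + 2*r² + 5*r (k(r, f) = r + (-6 + 2*r² + 4*r) = -6 + 2*r² + 5*r)
(k((0 - 1) + 0, 15) + 31)/(v - 32) = ((-6 + 2*((0 - 1) + 0)² + 5*((0 - 1) + 0)) + 31)/(-17 - 32) = ((-6 + 2*(-1 + 0)² + 5*(-1 + 0)) + 31)/(-49) = ((-6 + 2*(-1)² + 5*(-1)) + 31)*(-1/49) = ((-6 + 2*1 - 5) + 31)*(-1/49) = ((-6 + 2 - 5) + 31)*(-1/49) = (-9 + 31)*(-1/49) = 22*(-1/49) = -22/49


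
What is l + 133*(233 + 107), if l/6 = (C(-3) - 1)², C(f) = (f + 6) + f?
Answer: 45226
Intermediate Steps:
C(f) = 6 + 2*f (C(f) = (6 + f) + f = 6 + 2*f)
l = 6 (l = 6*((6 + 2*(-3)) - 1)² = 6*((6 - 6) - 1)² = 6*(0 - 1)² = 6*(-1)² = 6*1 = 6)
l + 133*(233 + 107) = 6 + 133*(233 + 107) = 6 + 133*340 = 6 + 45220 = 45226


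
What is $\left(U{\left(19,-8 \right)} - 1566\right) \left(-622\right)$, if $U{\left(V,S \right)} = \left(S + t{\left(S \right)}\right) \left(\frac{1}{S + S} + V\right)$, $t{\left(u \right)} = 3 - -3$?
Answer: $\frac{3990441}{4} \approx 9.9761 \cdot 10^{5}$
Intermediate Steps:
$t{\left(u \right)} = 6$ ($t{\left(u \right)} = 3 + 3 = 6$)
$U{\left(V,S \right)} = \left(6 + S\right) \left(V + \frac{1}{2 S}\right)$ ($U{\left(V,S \right)} = \left(S + 6\right) \left(\frac{1}{S + S} + V\right) = \left(6 + S\right) \left(\frac{1}{2 S} + V\right) = \left(6 + S\right) \left(V + \frac{1}{2 S}\right)$)
$\left(U{\left(19,-8 \right)} - 1566\right) \left(-622\right) = \left(\left(\frac{1}{2} + \frac{3}{-8} + 6 \cdot 19 - 152\right) - 1566\right) \left(-622\right) = \left(\left(\frac{1}{2} + 3 \left(- \frac{1}{8}\right) + 114 - 152\right) - 1566\right) \left(-622\right) = \left(\left(\frac{1}{2} - \frac{3}{8} + 114 - 152\right) - 1566\right) \left(-622\right) = \left(- \frac{303}{8} - 1566\right) \left(-622\right) = \left(- \frac{12831}{8}\right) \left(-622\right) = \frac{3990441}{4}$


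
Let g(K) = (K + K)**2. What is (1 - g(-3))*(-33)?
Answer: 1155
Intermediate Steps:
g(K) = 4*K**2 (g(K) = (2*K)**2 = 4*K**2)
(1 - g(-3))*(-33) = (1 - 4*(-3)**2)*(-33) = (1 - 4*9)*(-33) = (1 - 1*36)*(-33) = (1 - 36)*(-33) = -35*(-33) = 1155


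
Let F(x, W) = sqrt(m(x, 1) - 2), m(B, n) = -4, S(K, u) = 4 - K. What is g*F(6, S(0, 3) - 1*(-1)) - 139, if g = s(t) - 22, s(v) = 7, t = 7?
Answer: -139 - 15*I*sqrt(6) ≈ -139.0 - 36.742*I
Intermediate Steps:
F(x, W) = I*sqrt(6) (F(x, W) = sqrt(-4 - 2) = sqrt(-6) = I*sqrt(6))
g = -15 (g = 7 - 22 = -15)
g*F(6, S(0, 3) - 1*(-1)) - 139 = -15*I*sqrt(6) - 139 = -139 - 15*I*sqrt(6)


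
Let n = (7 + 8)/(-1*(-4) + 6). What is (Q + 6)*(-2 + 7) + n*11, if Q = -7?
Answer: 23/2 ≈ 11.500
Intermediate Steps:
n = 3/2 (n = 15/(4 + 6) = 15/10 = 15*(⅒) = 3/2 ≈ 1.5000)
(Q + 6)*(-2 + 7) + n*11 = (-7 + 6)*(-2 + 7) + (3/2)*11 = -1*5 + 33/2 = -5 + 33/2 = 23/2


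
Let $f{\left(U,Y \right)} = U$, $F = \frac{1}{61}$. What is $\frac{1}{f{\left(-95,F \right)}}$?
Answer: $- \frac{1}{95} \approx -0.010526$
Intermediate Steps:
$F = \frac{1}{61} \approx 0.016393$
$\frac{1}{f{\left(-95,F \right)}} = \frac{1}{-95} = - \frac{1}{95}$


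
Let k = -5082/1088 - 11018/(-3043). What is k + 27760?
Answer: 2703055497/97376 ≈ 27759.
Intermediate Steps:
k = -102263/97376 (k = -5082*1/1088 - 11018*(-1/3043) = -2541/544 + 11018/3043 = -102263/97376 ≈ -1.0502)
k + 27760 = -102263/97376 + 27760 = 2703055497/97376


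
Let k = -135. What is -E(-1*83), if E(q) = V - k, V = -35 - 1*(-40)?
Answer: -140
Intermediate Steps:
V = 5 (V = -35 + 40 = 5)
E(q) = 140 (E(q) = 5 - 1*(-135) = 5 + 135 = 140)
-E(-1*83) = -1*140 = -140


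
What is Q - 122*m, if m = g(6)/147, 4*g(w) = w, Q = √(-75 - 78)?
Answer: -61/49 + 3*I*√17 ≈ -1.2449 + 12.369*I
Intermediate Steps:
Q = 3*I*√17 (Q = √(-153) = 3*I*√17 ≈ 12.369*I)
g(w) = w/4
m = 1/98 (m = ((¼)*6)/147 = (3/2)*(1/147) = 1/98 ≈ 0.010204)
Q - 122*m = 3*I*√17 - 122*1/98 = 3*I*√17 - 61/49 = -61/49 + 3*I*√17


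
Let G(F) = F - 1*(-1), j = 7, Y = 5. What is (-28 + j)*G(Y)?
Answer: -126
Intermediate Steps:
G(F) = 1 + F (G(F) = F + 1 = 1 + F)
(-28 + j)*G(Y) = (-28 + 7)*(1 + 5) = -21*6 = -126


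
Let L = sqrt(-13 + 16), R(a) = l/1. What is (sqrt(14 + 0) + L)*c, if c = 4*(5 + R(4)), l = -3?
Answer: 8*sqrt(3) + 8*sqrt(14) ≈ 43.790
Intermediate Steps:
R(a) = -3 (R(a) = -3/1 = -3*1 = -3)
c = 8 (c = 4*(5 - 3) = 4*2 = 8)
L = sqrt(3) ≈ 1.7320
(sqrt(14 + 0) + L)*c = (sqrt(14 + 0) + sqrt(3))*8 = (sqrt(14) + sqrt(3))*8 = (sqrt(3) + sqrt(14))*8 = 8*sqrt(3) + 8*sqrt(14)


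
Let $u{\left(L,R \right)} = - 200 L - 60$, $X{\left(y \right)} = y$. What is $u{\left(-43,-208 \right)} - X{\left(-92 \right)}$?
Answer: $8632$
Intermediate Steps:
$u{\left(L,R \right)} = -60 - 200 L$
$u{\left(-43,-208 \right)} - X{\left(-92 \right)} = \left(-60 - -8600\right) - -92 = \left(-60 + 8600\right) + 92 = 8540 + 92 = 8632$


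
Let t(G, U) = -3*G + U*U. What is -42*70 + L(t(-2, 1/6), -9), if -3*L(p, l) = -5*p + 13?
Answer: -316903/108 ≈ -2934.3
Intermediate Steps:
t(G, U) = U**2 - 3*G (t(G, U) = -3*G + U**2 = U**2 - 3*G)
L(p, l) = -13/3 + 5*p/3 (L(p, l) = -(-5*p + 13)/3 = -(13 - 5*p)/3 = -13/3 + 5*p/3)
-42*70 + L(t(-2, 1/6), -9) = -42*70 + (-13/3 + 5*((1/6)**2 - 3*(-2))/3) = -2940 + (-13/3 + 5*((1/6)**2 + 6)/3) = -2940 + (-13/3 + 5*(1/36 + 6)/3) = -2940 + (-13/3 + (5/3)*(217/36)) = -2940 + (-13/3 + 1085/108) = -2940 + 617/108 = -316903/108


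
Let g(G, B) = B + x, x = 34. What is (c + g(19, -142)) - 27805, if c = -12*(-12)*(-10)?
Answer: -29353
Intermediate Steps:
c = -1440 (c = 144*(-10) = -1440)
g(G, B) = 34 + B (g(G, B) = B + 34 = 34 + B)
(c + g(19, -142)) - 27805 = (-1440 + (34 - 142)) - 27805 = (-1440 - 108) - 27805 = -1548 - 27805 = -29353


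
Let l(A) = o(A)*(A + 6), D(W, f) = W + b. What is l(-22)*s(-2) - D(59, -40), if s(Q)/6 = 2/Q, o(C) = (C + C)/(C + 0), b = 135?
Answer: -2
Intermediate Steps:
o(C) = 2 (o(C) = (2*C)/C = 2)
D(W, f) = 135 + W (D(W, f) = W + 135 = 135 + W)
l(A) = 12 + 2*A (l(A) = 2*(A + 6) = 2*(6 + A) = 12 + 2*A)
s(Q) = 12/Q (s(Q) = 6*(2/Q) = 12/Q)
l(-22)*s(-2) - D(59, -40) = (12 + 2*(-22))*(12/(-2)) - (135 + 59) = (12 - 44)*(12*(-½)) - 1*194 = -32*(-6) - 194 = 192 - 194 = -2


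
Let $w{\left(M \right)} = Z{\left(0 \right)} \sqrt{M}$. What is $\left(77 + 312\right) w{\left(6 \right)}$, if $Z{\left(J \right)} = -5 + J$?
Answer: $- 1945 \sqrt{6} \approx -4764.3$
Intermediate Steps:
$w{\left(M \right)} = - 5 \sqrt{M}$ ($w{\left(M \right)} = \left(-5 + 0\right) \sqrt{M} = - 5 \sqrt{M}$)
$\left(77 + 312\right) w{\left(6 \right)} = \left(77 + 312\right) \left(- 5 \sqrt{6}\right) = 389 \left(- 5 \sqrt{6}\right) = - 1945 \sqrt{6}$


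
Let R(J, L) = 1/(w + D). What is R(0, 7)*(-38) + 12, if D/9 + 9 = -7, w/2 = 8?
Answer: 787/64 ≈ 12.297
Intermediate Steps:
w = 16 (w = 2*8 = 16)
D = -144 (D = -81 + 9*(-7) = -81 - 63 = -144)
R(J, L) = -1/128 (R(J, L) = 1/(16 - 144) = 1/(-128) = -1/128)
R(0, 7)*(-38) + 12 = -1/128*(-38) + 12 = 19/64 + 12 = 787/64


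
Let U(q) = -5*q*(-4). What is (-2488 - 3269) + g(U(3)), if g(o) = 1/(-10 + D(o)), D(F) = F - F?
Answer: -57571/10 ≈ -5757.1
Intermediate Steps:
D(F) = 0
U(q) = 20*q
g(o) = -1/10 (g(o) = 1/(-10 + 0) = 1/(-10) = -1/10)
(-2488 - 3269) + g(U(3)) = (-2488 - 3269) - 1/10 = -5757 - 1/10 = -57571/10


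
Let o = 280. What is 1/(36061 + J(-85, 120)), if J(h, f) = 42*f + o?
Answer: 1/41381 ≈ 2.4166e-5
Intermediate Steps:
J(h, f) = 280 + 42*f (J(h, f) = 42*f + 280 = 280 + 42*f)
1/(36061 + J(-85, 120)) = 1/(36061 + (280 + 42*120)) = 1/(36061 + (280 + 5040)) = 1/(36061 + 5320) = 1/41381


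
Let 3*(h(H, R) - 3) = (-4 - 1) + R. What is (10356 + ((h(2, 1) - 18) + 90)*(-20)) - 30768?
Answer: -65656/3 ≈ -21885.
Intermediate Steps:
h(H, R) = 4/3 + R/3 (h(H, R) = 3 + ((-4 - 1) + R)/3 = 3 + (-5 + R)/3 = 3 + (-5/3 + R/3) = 4/3 + R/3)
(10356 + ((h(2, 1) - 18) + 90)*(-20)) - 30768 = (10356 + (((4/3 + (⅓)*1) - 18) + 90)*(-20)) - 30768 = (10356 + (((4/3 + ⅓) - 18) + 90)*(-20)) - 30768 = (10356 + ((5/3 - 18) + 90)*(-20)) - 30768 = (10356 + (-49/3 + 90)*(-20)) - 30768 = (10356 + (221/3)*(-20)) - 30768 = (10356 - 4420/3) - 30768 = 26648/3 - 30768 = -65656/3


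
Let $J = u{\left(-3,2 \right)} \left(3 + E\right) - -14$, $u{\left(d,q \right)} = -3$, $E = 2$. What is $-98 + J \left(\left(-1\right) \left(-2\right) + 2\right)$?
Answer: $-102$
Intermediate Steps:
$J = -1$ ($J = - 3 \left(3 + 2\right) - -14 = \left(-3\right) 5 + 14 = -15 + 14 = -1$)
$-98 + J \left(\left(-1\right) \left(-2\right) + 2\right) = -98 - \left(\left(-1\right) \left(-2\right) + 2\right) = -98 - \left(2 + 2\right) = -98 - 4 = -102$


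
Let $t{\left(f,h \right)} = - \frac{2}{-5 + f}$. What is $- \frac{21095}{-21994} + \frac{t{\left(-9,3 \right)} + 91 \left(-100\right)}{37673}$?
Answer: $\frac{594569677}{828579962} \approx 0.71758$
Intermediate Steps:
$- \frac{21095}{-21994} + \frac{t{\left(-9,3 \right)} + 91 \left(-100\right)}{37673} = - \frac{21095}{-21994} + \frac{- \frac{2}{-5 - 9} + 91 \left(-100\right)}{37673} = \left(-21095\right) \left(- \frac{1}{21994}\right) + \left(- \frac{2}{-14} - 9100\right) \frac{1}{37673} = \frac{21095}{21994} + \left(\left(-2\right) \left(- \frac{1}{14}\right) - 9100\right) \frac{1}{37673} = \frac{21095}{21994} + \left(\frac{1}{7} - 9100\right) \frac{1}{37673} = \frac{21095}{21994} - \frac{63699}{263711} = \frac{594569677}{828579962}$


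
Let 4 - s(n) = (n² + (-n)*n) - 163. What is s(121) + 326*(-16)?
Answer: -5049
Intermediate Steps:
s(n) = 167 (s(n) = 4 - ((n² + (-n)*n) - 163) = 4 - ((n² - n²) - 163) = 4 - (0 - 163) = 4 - 1*(-163) = 4 + 163 = 167)
s(121) + 326*(-16) = 167 + 326*(-16) = 167 - 5216 = -5049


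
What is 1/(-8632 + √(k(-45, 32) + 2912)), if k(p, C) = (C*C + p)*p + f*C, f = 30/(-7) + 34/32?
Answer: -60424/521868691 - I*√2021061/521868691 ≈ -0.00011578 - 2.7241e-6*I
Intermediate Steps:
f = -361/112 (f = 30*(-⅐) + 34*(1/32) = -30/7 + 17/16 = -361/112 ≈ -3.2232)
k(p, C) = -361*C/112 + p*(p + C²) (k(p, C) = (C*C + p)*p - 361*C/112 = (C² + p)*p - 361*C/112 = (p + C²)*p - 361*C/112 = p*(p + C²) - 361*C/112 = -361*C/112 + p*(p + C²))
1/(-8632 + √(k(-45, 32) + 2912)) = 1/(-8632 + √(((-45)² - 361/112*32 - 45*32²) + 2912)) = 1/(-8632 + √((2025 - 722/7 - 45*1024) + 2912)) = 1/(-8632 + √((2025 - 722/7 - 46080) + 2912)) = 1/(-8632 + √(-309107/7 + 2912)) = 1/(-8632 + √(-288723/7)) = 1/(-8632 + I*√2021061/7)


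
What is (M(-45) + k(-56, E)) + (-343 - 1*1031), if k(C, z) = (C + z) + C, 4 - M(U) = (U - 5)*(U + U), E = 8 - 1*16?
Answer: -5990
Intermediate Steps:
E = -8 (E = 8 - 16 = -8)
M(U) = 4 - 2*U*(-5 + U) (M(U) = 4 - (U - 5)*(U + U) = 4 - (-5 + U)*2*U = 4 - 2*U*(-5 + U))
k(C, z) = z + 2*C
(M(-45) + k(-56, E)) + (-343 - 1*1031) = ((4 - 2*(-45)**2 + 10*(-45)) + (-8 + 2*(-56))) + (-343 - 1*1031) = ((4 - 2*2025 - 450) + (-8 - 112)) + (-343 - 1031) = ((4 - 4050 - 450) - 120) - 1374 = (-4496 - 120) - 1374 = -4616 - 1374 = -5990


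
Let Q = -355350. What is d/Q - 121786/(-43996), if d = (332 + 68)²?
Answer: 362372951/156339786 ≈ 2.3179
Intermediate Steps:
d = 160000 (d = 400² = 160000)
d/Q - 121786/(-43996) = 160000/(-355350) - 121786/(-43996) = 160000*(-1/355350) - 121786*(-1/43996) = -3200/7107 + 60893/21998 = 362372951/156339786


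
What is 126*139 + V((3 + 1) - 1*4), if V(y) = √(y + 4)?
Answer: 17516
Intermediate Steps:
V(y) = √(4 + y)
126*139 + V((3 + 1) - 1*4) = 126*139 + √(4 + ((3 + 1) - 1*4)) = 17514 + √(4 + (4 - 4)) = 17514 + √(4 + 0) = 17514 + √4 = 17514 + 2 = 17516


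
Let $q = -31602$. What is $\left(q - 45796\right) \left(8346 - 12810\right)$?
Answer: $345504672$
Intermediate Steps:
$\left(q - 45796\right) \left(8346 - 12810\right) = \left(-31602 - 45796\right) \left(8346 - 12810\right) = \left(-77398\right) \left(-4464\right) = 345504672$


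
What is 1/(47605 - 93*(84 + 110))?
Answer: 1/29563 ≈ 3.3826e-5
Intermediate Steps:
1/(47605 - 93*(84 + 110)) = 1/(47605 - 93*194) = 1/(47605 - 18042) = 1/29563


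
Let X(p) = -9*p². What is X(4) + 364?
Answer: 220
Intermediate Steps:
X(4) + 364 = -9*4² + 364 = -9*16 + 364 = -144 + 364 = 220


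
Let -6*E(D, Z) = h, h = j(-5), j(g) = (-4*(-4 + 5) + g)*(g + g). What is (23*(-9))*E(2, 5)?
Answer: 3105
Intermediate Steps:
j(g) = 2*g*(-4 + g) (j(g) = (-4*1 + g)*(2*g) = (-4 + g)*(2*g) = 2*g*(-4 + g))
h = 90 (h = 2*(-5)*(-4 - 5) = 2*(-5)*(-9) = 90)
E(D, Z) = -15 (E(D, Z) = -⅙*90 = -15)
(23*(-9))*E(2, 5) = (23*(-9))*(-15) = -207*(-15) = 3105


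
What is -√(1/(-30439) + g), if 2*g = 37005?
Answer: -7*√1399442582846/60878 ≈ -136.02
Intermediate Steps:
g = 37005/2 (g = (½)*37005 = 37005/2 ≈ 18503.)
-√(1/(-30439) + g) = -√(1/(-30439) + 37005/2) = -√(-1/30439 + 37005/2) = -√(1126395193/60878) = -7*√1399442582846/60878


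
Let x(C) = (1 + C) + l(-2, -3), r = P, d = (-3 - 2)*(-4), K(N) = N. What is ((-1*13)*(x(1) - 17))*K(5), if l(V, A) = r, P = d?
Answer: -325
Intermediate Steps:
d = 20 (d = -5*(-4) = 20)
P = 20
r = 20
l(V, A) = 20
x(C) = 21 + C (x(C) = (1 + C) + 20 = 21 + C)
((-1*13)*(x(1) - 17))*K(5) = ((-1*13)*((21 + 1) - 17))*5 = -13*(22 - 17)*5 = -13*5*5 = -65*5 = -325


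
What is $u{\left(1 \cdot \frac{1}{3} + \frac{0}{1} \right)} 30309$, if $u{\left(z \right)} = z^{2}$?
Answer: $\frac{10103}{3} \approx 3367.7$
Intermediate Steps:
$u{\left(1 \cdot \frac{1}{3} + \frac{0}{1} \right)} 30309 = \left(1 \cdot \frac{1}{3} + \frac{0}{1}\right)^{2} \cdot 30309 = \left(1 \cdot \frac{1}{3} + 0 \cdot 1\right)^{2} \cdot 30309 = \left(\frac{1}{3} + 0\right)^{2} \cdot 30309 = \left(\frac{1}{3}\right)^{2} \cdot 30309 = \frac{1}{9} \cdot 30309 = \frac{10103}{3}$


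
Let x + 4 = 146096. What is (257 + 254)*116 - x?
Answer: -86816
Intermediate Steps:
x = 146092 (x = -4 + 146096 = 146092)
(257 + 254)*116 - x = (257 + 254)*116 - 1*146092 = 511*116 - 146092 = 59276 - 146092 = -86816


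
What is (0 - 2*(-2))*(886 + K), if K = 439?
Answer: 5300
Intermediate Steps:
(0 - 2*(-2))*(886 + K) = (0 - 2*(-2))*(886 + 439) = (0 + 4)*1325 = 4*1325 = 5300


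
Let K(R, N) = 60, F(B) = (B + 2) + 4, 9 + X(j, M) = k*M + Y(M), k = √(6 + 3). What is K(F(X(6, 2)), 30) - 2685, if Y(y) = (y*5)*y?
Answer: -2625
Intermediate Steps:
k = 3 (k = √9 = 3)
Y(y) = 5*y² (Y(y) = (5*y)*y = 5*y²)
X(j, M) = -9 + 3*M + 5*M² (X(j, M) = -9 + (3*M + 5*M²) = -9 + 3*M + 5*M²)
F(B) = 6 + B (F(B) = (2 + B) + 4 = 6 + B)
K(F(X(6, 2)), 30) - 2685 = 60 - 2685 = -2625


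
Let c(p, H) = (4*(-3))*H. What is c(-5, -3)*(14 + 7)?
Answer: 756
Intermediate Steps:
c(p, H) = -12*H
c(-5, -3)*(14 + 7) = (-12*(-3))*(14 + 7) = 36*21 = 756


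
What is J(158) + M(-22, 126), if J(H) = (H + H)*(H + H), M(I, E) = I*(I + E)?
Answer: 97568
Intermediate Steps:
M(I, E) = I*(E + I)
J(H) = 4*H**2 (J(H) = (2*H)*(2*H) = 4*H**2)
J(158) + M(-22, 126) = 4*158**2 - 22*(126 - 22) = 4*24964 - 22*104 = 99856 - 2288 = 97568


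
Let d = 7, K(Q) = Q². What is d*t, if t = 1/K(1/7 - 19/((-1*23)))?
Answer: 181447/24336 ≈ 7.4559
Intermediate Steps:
t = 25921/24336 (t = 1/((1/7 - 19/((-1*23)))²) = 1/((1*(⅐) - 19/(-23))²) = 1/((⅐ - 19*(-1/23))²) = 1/((⅐ + 19/23)²) = 1/((156/161)²) = 1/(24336/25921) = 25921/24336 ≈ 1.0651)
d*t = 7*(25921/24336) = 181447/24336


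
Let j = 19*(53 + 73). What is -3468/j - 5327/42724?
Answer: -26819945/17046876 ≈ -1.5733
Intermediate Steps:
j = 2394 (j = 19*126 = 2394)
-3468/j - 5327/42724 = -3468/2394 - 5327/42724 = -3468*1/2394 - 5327*1/42724 = -578/399 - 5327/42724 = -26819945/17046876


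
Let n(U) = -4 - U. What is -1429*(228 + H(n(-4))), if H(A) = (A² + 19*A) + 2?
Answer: -328670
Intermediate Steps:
H(A) = 2 + A² + 19*A
-1429*(228 + H(n(-4))) = -1429*(228 + (2 + (-4 - 1*(-4))² + 19*(-4 - 1*(-4)))) = -1429*(228 + (2 + (-4 + 4)² + 19*(-4 + 4))) = -1429*(228 + (2 + 0² + 19*0)) = -1429*(228 + (2 + 0 + 0)) = -1429*(228 + 2) = -1429*230 = -328670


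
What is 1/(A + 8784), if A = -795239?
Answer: -1/786455 ≈ -1.2715e-6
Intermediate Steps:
1/(A + 8784) = 1/(-795239 + 8784) = 1/(-786455) = -1/786455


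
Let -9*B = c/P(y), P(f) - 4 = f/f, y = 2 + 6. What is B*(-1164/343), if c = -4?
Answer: -1552/5145 ≈ -0.30165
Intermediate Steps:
y = 8
P(f) = 5 (P(f) = 4 + f/f = 4 + 1 = 5)
B = 4/45 (B = -(-4)/(9*5) = -⅑*(-⅘) = 4/45 ≈ 0.088889)
B*(-1164/343) = 4*(-1164/343)/45 = 4*(-1164*1/343)/45 = (4/45)*(-1164/343) = -1552/5145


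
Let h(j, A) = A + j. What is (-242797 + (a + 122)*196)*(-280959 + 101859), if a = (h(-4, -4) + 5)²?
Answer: 38886371100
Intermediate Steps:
a = 9 (a = ((-4 - 4) + 5)² = (-8 + 5)² = (-3)² = 9)
(-242797 + (a + 122)*196)*(-280959 + 101859) = (-242797 + (9 + 122)*196)*(-280959 + 101859) = (-242797 + 131*196)*(-179100) = (-242797 + 25676)*(-179100) = -217121*(-179100) = 38886371100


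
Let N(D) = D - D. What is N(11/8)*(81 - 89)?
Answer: 0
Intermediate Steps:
N(D) = 0
N(11/8)*(81 - 89) = 0*(81 - 89) = 0*(-8) = 0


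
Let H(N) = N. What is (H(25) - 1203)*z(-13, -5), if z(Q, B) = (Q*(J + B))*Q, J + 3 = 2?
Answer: 1194492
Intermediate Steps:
J = -1 (J = -3 + 2 = -1)
z(Q, B) = Q**2*(-1 + B) (z(Q, B) = (Q*(-1 + B))*Q = Q**2*(-1 + B))
(H(25) - 1203)*z(-13, -5) = (25 - 1203)*((-13)**2*(-1 - 5)) = -199082*(-6) = -1178*(-1014) = 1194492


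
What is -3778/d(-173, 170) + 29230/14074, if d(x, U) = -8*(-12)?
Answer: -12591373/337776 ≈ -37.277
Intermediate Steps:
d(x, U) = 96
-3778/d(-173, 170) + 29230/14074 = -3778/96 + 29230/14074 = -3778*1/96 + 29230*(1/14074) = -1889/48 + 14615/7037 = -12591373/337776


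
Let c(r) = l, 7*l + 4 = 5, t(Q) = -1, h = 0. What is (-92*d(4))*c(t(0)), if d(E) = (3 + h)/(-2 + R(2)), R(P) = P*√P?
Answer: -138/7 - 138*√2/7 ≈ -47.594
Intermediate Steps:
l = ⅐ (l = -4/7 + (⅐)*5 = -4/7 + 5/7 = ⅐ ≈ 0.14286)
c(r) = ⅐
R(P) = P^(3/2)
d(E) = 3/(-2 + 2*√2) (d(E) = (3 + 0)/(-2 + 2^(3/2)) = 3/(-2 + 2*√2))
(-92*d(4))*c(t(0)) = -92*(3/2 + 3*√2/2)*(⅐) = (-138 - 138*√2)*(⅐) = -138/7 - 138*√2/7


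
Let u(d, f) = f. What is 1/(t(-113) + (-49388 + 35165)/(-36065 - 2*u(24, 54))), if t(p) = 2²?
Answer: 36173/158915 ≈ 0.22762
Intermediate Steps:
t(p) = 4
1/(t(-113) + (-49388 + 35165)/(-36065 - 2*u(24, 54))) = 1/(4 + (-49388 + 35165)/(-36065 - 2*54)) = 1/(4 - 14223/(-36065 - 108)) = 1/(4 - 14223/(-36173)) = 1/(4 - 14223*(-1/36173)) = 1/(4 + 14223/36173) = 1/(158915/36173) = 36173/158915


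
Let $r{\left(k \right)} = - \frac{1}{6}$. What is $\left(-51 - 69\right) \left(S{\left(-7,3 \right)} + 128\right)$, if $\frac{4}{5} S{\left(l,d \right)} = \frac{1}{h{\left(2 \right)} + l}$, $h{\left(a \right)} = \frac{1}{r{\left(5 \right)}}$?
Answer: $- \frac{199530}{13} \approx -15348.0$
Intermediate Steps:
$r{\left(k \right)} = - \frac{1}{6}$ ($r{\left(k \right)} = \left(-1\right) \frac{1}{6} = - \frac{1}{6}$)
$h{\left(a \right)} = -6$ ($h{\left(a \right)} = \frac{1}{- \frac{1}{6}} = -6$)
$S{\left(l,d \right)} = \frac{5}{4 \left(-6 + l\right)}$
$\left(-51 - 69\right) \left(S{\left(-7,3 \right)} + 128\right) = \left(-51 - 69\right) \left(\frac{5}{4 \left(-6 - 7\right)} + 128\right) = - 120 \left(\frac{5}{4 \left(-13\right)} + 128\right) = - 120 \left(\frac{5}{4} \left(- \frac{1}{13}\right) + 128\right) = - 120 \left(- \frac{5}{52} + 128\right) = \left(-120\right) \frac{6651}{52} = - \frac{199530}{13}$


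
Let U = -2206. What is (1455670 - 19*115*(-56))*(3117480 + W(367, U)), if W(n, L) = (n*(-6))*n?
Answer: 3644217268380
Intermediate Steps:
W(n, L) = -6*n² (W(n, L) = (-6*n)*n = -6*n²)
(1455670 - 19*115*(-56))*(3117480 + W(367, U)) = (1455670 - 19*115*(-56))*(3117480 - 6*367²) = (1455670 - 2185*(-56))*(3117480 - 6*134689) = (1455670 + 122360)*(3117480 - 808134) = 1578030*2309346 = 3644217268380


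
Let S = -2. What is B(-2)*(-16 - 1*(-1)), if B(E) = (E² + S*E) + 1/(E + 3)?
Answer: -135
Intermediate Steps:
B(E) = E² + 1/(3 + E) - 2*E (B(E) = (E² - 2*E) + 1/(E + 3) = (E² - 2*E) + 1/(3 + E) = E² + 1/(3 + E) - 2*E)
B(-2)*(-16 - 1*(-1)) = ((1 + (-2)² + (-2)³ - 6*(-2))/(3 - 2))*(-16 - 1*(-1)) = ((1 + 4 - 8 + 12)/1)*(-16 + 1) = (1*9)*(-15) = 9*(-15) = -135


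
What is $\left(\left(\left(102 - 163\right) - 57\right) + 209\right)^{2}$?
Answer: $8281$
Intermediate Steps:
$\left(\left(\left(102 - 163\right) - 57\right) + 209\right)^{2} = \left(\left(-61 - 57\right) + 209\right)^{2} = \left(-118 + 209\right)^{2} = 91^{2} = 8281$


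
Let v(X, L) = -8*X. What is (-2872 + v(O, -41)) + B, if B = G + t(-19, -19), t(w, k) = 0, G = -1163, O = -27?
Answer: -3819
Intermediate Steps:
B = -1163 (B = -1163 + 0 = -1163)
(-2872 + v(O, -41)) + B = (-2872 - 8*(-27)) - 1163 = (-2872 + 216) - 1163 = -2656 - 1163 = -3819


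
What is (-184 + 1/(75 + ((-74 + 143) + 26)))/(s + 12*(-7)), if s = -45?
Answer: 31279/21930 ≈ 1.4263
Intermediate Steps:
(-184 + 1/(75 + ((-74 + 143) + 26)))/(s + 12*(-7)) = (-184 + 1/(75 + ((-74 + 143) + 26)))/(-45 + 12*(-7)) = (-184 + 1/(75 + (69 + 26)))/(-45 - 84) = (-184 + 1/(75 + 95))/(-129) = (-184 + 1/170)*(-1/129) = -31279/170*(-1/129) = 31279/21930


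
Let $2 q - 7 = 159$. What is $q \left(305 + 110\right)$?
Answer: $34445$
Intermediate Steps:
$q = 83$ ($q = \frac{7}{2} + \frac{1}{2} \cdot 159 = \frac{7}{2} + \frac{159}{2} = 83$)
$q \left(305 + 110\right) = 83 \left(305 + 110\right) = 83 \cdot 415 = 34445$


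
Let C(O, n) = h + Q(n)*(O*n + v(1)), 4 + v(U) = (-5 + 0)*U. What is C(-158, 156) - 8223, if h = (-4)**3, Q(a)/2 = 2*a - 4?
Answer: -15196999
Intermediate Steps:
Q(a) = -8 + 4*a (Q(a) = 2*(2*a - 4) = 2*(-4 + 2*a) = -8 + 4*a)
h = -64
v(U) = -4 - 5*U (v(U) = -4 + (-5 + 0)*U = -4 - 5*U)
C(O, n) = -64 + (-9 + O*n)*(-8 + 4*n) (C(O, n) = -64 + (-8 + 4*n)*(O*n + (-4 - 5*1)) = -64 + (-8 + 4*n)*(O*n + (-4 - 5)) = -64 + (-8 + 4*n)*(O*n - 9) = -64 + (-8 + 4*n)*(-9 + O*n) = -64 + (-9 + O*n)*(-8 + 4*n))
C(-158, 156) - 8223 = (8 - 36*156 + 4*(-158)*156*(-2 + 156)) - 8223 = (8 - 5616 + 4*(-158)*156*154) - 8223 = (8 - 5616 - 15183168) - 8223 = -15188776 - 8223 = -15196999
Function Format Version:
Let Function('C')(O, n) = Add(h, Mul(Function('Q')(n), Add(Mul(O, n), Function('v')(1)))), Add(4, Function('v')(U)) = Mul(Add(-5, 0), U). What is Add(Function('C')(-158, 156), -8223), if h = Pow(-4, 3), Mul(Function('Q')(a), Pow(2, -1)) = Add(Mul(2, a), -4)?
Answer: -15196999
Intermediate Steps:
Function('Q')(a) = Add(-8, Mul(4, a)) (Function('Q')(a) = Mul(2, Add(Mul(2, a), -4)) = Mul(2, Add(-4, Mul(2, a))) = Add(-8, Mul(4, a)))
h = -64
Function('v')(U) = Add(-4, Mul(-5, U)) (Function('v')(U) = Add(-4, Mul(Add(-5, 0), U)) = Add(-4, Mul(-5, U)))
Function('C')(O, n) = Add(-64, Mul(Add(-9, Mul(O, n)), Add(-8, Mul(4, n)))) (Function('C')(O, n) = Add(-64, Mul(Add(-8, Mul(4, n)), Add(Mul(O, n), Add(-4, Mul(-5, 1))))) = Add(-64, Mul(Add(-8, Mul(4, n)), Add(Mul(O, n), Add(-4, -5)))) = Add(-64, Mul(Add(-8, Mul(4, n)), Add(Mul(O, n), -9))) = Add(-64, Mul(Add(-8, Mul(4, n)), Add(-9, Mul(O, n)))) = Add(-64, Mul(Add(-9, Mul(O, n)), Add(-8, Mul(4, n)))))
Add(Function('C')(-158, 156), -8223) = Add(Add(8, Mul(-36, 156), Mul(4, -158, 156, Add(-2, 156))), -8223) = Add(Add(8, -5616, Mul(4, -158, 156, 154)), -8223) = Add(Add(8, -5616, -15183168), -8223) = Add(-15188776, -8223) = -15196999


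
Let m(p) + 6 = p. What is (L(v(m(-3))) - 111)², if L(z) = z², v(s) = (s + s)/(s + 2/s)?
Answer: 545286249225/47458321 ≈ 11490.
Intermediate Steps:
m(p) = -6 + p
v(s) = 2*s/(s + 2/s) (v(s) = (2*s)/(s + 2/s) = 2*s/(s + 2/s))
(L(v(m(-3))) - 111)² = ((2*(-6 - 3)²/(2 + (-6 - 3)²))² - 111)² = ((2*(-9)²/(2 + (-9)²))² - 111)² = ((2*81/(2 + 81))² - 111)² = ((2*81/83)² - 111)² = ((2*81*(1/83))² - 111)² = ((162/83)² - 111)² = (26244/6889 - 111)² = (-738435/6889)² = 545286249225/47458321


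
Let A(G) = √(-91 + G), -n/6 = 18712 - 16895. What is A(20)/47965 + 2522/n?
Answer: -1261/5451 + I*√71/47965 ≈ -0.23133 + 0.00017567*I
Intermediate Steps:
n = -10902 (n = -6*(18712 - 16895) = -6*1817 = -10902)
A(20)/47965 + 2522/n = √(-91 + 20)/47965 + 2522/(-10902) = √(-71)*(1/47965) + 2522*(-1/10902) = (I*√71)*(1/47965) - 1261/5451 = I*√71/47965 - 1261/5451 = -1261/5451 + I*√71/47965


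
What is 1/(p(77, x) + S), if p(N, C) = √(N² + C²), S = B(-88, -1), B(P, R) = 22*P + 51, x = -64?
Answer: -377/708640 - √401/708640 ≈ -0.00056026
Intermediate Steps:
B(P, R) = 51 + 22*P
S = -1885 (S = 51 + 22*(-88) = 51 - 1936 = -1885)
p(N, C) = √(C² + N²)
1/(p(77, x) + S) = 1/(√((-64)² + 77²) - 1885) = 1/(√(4096 + 5929) - 1885) = 1/(√10025 - 1885) = 1/(5*√401 - 1885) = 1/(-1885 + 5*√401)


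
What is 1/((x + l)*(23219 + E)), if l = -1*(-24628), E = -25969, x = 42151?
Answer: -1/183642250 ≈ -5.4454e-9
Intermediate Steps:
l = 24628
1/((x + l)*(23219 + E)) = 1/((42151 + 24628)*(23219 - 25969)) = 1/(66779*(-2750)) = 1/(-183642250) = -1/183642250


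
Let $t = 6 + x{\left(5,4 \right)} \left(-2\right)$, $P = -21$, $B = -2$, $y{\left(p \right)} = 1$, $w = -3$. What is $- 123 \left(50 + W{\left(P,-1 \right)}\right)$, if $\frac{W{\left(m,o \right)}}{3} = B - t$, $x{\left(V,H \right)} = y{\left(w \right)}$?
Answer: $-3936$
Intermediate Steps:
$x{\left(V,H \right)} = 1$
$t = 4$ ($t = 6 + 1 \left(-2\right) = 6 - 2 = 4$)
$W{\left(m,o \right)} = -18$ ($W{\left(m,o \right)} = 3 \left(-2 - 4\right) = 3 \left(-6\right) = -18$)
$- 123 \left(50 + W{\left(P,-1 \right)}\right) = - 123 \left(50 - 18\right) = \left(-123\right) 32 = -3936$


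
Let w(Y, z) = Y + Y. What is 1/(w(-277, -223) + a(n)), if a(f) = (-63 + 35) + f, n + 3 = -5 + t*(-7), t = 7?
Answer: -1/639 ≈ -0.0015649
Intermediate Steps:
n = -57 (n = -3 + (-5 + 7*(-7)) = -3 + (-5 - 49) = -3 - 54 = -57)
a(f) = -28 + f
w(Y, z) = 2*Y
1/(w(-277, -223) + a(n)) = 1/(2*(-277) + (-28 - 57)) = 1/(-554 - 85) = 1/(-639) = -1/639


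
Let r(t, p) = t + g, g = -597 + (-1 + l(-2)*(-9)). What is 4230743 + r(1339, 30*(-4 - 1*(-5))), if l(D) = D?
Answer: 4231502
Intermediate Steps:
g = -580 (g = -597 + (-1 - 2*(-9)) = -597 + (-1 + 18) = -597 + 17 = -580)
r(t, p) = -580 + t (r(t, p) = t - 580 = -580 + t)
4230743 + r(1339, 30*(-4 - 1*(-5))) = 4230743 + (-580 + 1339) = 4230743 + 759 = 4231502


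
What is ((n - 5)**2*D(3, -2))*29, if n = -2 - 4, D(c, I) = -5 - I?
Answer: -10527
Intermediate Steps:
n = -6
((n - 5)**2*D(3, -2))*29 = ((-6 - 5)**2*(-5 - 1*(-2)))*29 = ((-11)**2*(-5 + 2))*29 = (121*(-3))*29 = -363*29 = -10527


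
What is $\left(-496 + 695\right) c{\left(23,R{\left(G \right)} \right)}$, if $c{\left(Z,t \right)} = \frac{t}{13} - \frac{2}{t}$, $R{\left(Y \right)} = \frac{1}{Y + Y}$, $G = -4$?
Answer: $\frac{330937}{104} \approx 3182.1$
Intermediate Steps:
$R{\left(Y \right)} = \frac{1}{2 Y}$
$c{\left(Z,t \right)} = - \frac{2}{t} + \frac{t}{13}$ ($c{\left(Z,t \right)} = t \frac{1}{13} - \frac{2}{t} = \frac{t}{13} - \frac{2}{t} = - \frac{2}{t} + \frac{t}{13}$)
$\left(-496 + 695\right) c{\left(23,R{\left(G \right)} \right)} = \left(-496 + 695\right) \left(- \frac{2}{\frac{1}{2} \frac{1}{-4}} + \frac{\frac{1}{2} \frac{1}{-4}}{13}\right) = 199 \left(- \frac{2}{\frac{1}{2} \left(- \frac{1}{4}\right)} + \frac{\frac{1}{2} \left(- \frac{1}{4}\right)}{13}\right) = 199 \left(- \frac{2}{- \frac{1}{8}} + \frac{1}{13} \left(- \frac{1}{8}\right)\right) = 199 \left(\left(-2\right) \left(-8\right) - \frac{1}{104}\right) = 199 \left(16 - \frac{1}{104}\right) = 199 \cdot \frac{1663}{104} = \frac{330937}{104}$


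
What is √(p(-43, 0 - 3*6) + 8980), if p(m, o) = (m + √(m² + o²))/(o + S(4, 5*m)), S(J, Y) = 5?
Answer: √(1518179 - 13*√2173)/13 ≈ 94.761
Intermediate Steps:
p(m, o) = (m + √(m² + o²))/(5 + o) (p(m, o) = (m + √(m² + o²))/(o + 5) = (m + √(m² + o²))/(5 + o))
√(p(-43, 0 - 3*6) + 8980) = √((-43 + √((-43)² + (0 - 3*6)²))/(5 + (0 - 3*6)) + 8980) = √((-43 + √(1849 + (0 - 18)²))/(5 + (0 - 18)) + 8980) = √((-43 + √(1849 + (-18)²))/(5 - 18) + 8980) = √((-43 + √(1849 + 324))/(-13) + 8980) = √(-(-43 + √2173)/13 + 8980) = √((43/13 - √2173/13) + 8980) = √(116783/13 - √2173/13)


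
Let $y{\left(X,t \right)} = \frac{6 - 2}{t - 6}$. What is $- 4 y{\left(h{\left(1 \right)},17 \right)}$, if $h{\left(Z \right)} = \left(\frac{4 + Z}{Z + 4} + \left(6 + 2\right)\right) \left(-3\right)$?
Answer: $- \frac{16}{11} \approx -1.4545$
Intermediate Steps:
$h{\left(Z \right)} = -27$ ($h{\left(Z \right)} = \left(\frac{4 + Z}{4 + Z} + 8\right) \left(-3\right) = \left(1 + 8\right) \left(-3\right) = 9 \left(-3\right) = -27$)
$y{\left(X,t \right)} = \frac{4}{-6 + t}$
$- 4 y{\left(h{\left(1 \right)},17 \right)} = - 4 \frac{4}{-6 + 17} = - 4 \cdot \frac{4}{11} = - 4 \cdot 4 \cdot \frac{1}{11} = \left(-4\right) \frac{4}{11} = - \frac{16}{11}$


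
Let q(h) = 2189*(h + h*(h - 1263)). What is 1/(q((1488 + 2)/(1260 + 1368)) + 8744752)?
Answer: 1726596/12395557028177 ≈ 1.3929e-7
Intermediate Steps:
q(h) = 2189*h + 2189*h*(-1263 + h) (q(h) = 2189*(h + h*(-1263 + h)) = 2189*h + 2189*h*(-1263 + h))
1/(q((1488 + 2)/(1260 + 1368)) + 8744752) = 1/(2189*((1488 + 2)/(1260 + 1368))*(-1262 + (1488 + 2)/(1260 + 1368)) + 8744752) = 1/(2189*(1490/2628)*(-1262 + 1490/2628) + 8744752) = 1/(2189*(1490*(1/2628))*(-1262 + 1490*(1/2628)) + 8744752) = 1/(2189*(745/1314)*(-1262 + 745/1314) + 8744752) = 1/(2189*(745/1314)*(-1657523/1314) + 8744752) = 1/(-2703096796015/1726596 + 8744752) = 1/(12395557028177/1726596) = 1726596/12395557028177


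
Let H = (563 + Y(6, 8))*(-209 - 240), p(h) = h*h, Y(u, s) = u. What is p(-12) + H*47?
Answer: -12007463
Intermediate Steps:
p(h) = h²
H = -255481 (H = (563 + 6)*(-209 - 240) = 569*(-449) = -255481)
p(-12) + H*47 = (-12)² - 255481*47 = 144 - 12007607 = -12007463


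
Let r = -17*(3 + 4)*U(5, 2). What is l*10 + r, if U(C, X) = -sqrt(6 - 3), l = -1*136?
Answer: -1360 + 119*sqrt(3) ≈ -1153.9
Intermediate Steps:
l = -136
U(C, X) = -sqrt(3)
r = 119*sqrt(3) (r = -17*(3 + 4)*(-sqrt(3)) = -119*(-sqrt(3)) = -(-119)*sqrt(3) = 119*sqrt(3) ≈ 206.11)
l*10 + r = -136*10 + 119*sqrt(3) = -1360 + 119*sqrt(3)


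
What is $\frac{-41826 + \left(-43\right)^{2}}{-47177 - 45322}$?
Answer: $\frac{39977}{92499} \approx 0.43219$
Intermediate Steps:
$\frac{-41826 + \left(-43\right)^{2}}{-47177 - 45322} = \frac{-41826 + 1849}{-92499} = \left(-39977\right) \left(- \frac{1}{92499}\right) = \frac{39977}{92499}$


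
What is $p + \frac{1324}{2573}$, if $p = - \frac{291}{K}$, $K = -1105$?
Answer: $\frac{2211763}{2843165} \approx 0.77792$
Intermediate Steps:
$p = \frac{291}{1105}$ ($p = - \frac{291}{-1105} = \left(-291\right) \left(- \frac{1}{1105}\right) = \frac{291}{1105} \approx 0.26335$)
$p + \frac{1324}{2573} = \frac{291}{1105} + \frac{1324}{2573} = \frac{2211763}{2843165}$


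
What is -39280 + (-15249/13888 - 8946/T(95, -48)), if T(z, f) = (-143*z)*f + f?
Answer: -308773421023/7860608 ≈ -39281.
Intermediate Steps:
T(z, f) = f - 143*f*z (T(z, f) = -143*f*z + f = f - 143*f*z)
-39280 + (-15249/13888 - 8946/T(95, -48)) = -39280 + (-15249/13888 - 8946*(-1/(48*(1 - 143*95)))) = -39280 + (-15249*1/13888 - 8946*(-1/(48*(1 - 13585)))) = -39280 + (-15249/13888 - 8946/((-48*(-13584)))) = -39280 + (-15249/13888 - 8946/652032) = -39280 + (-15249/13888 - 8946*1/652032) = -39280 + (-15249/13888 - 497/36224) = -39280 - 8738783/7860608 = -308773421023/7860608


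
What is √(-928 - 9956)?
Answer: 2*I*√2721 ≈ 104.33*I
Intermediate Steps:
√(-928 - 9956) = √(-10884) = 2*I*√2721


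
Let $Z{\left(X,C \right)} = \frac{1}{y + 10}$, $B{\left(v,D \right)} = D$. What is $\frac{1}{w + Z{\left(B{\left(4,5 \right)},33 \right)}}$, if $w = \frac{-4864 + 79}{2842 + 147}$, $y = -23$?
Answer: $- \frac{38857}{65194} \approx -0.59602$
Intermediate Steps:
$Z{\left(X,C \right)} = - \frac{1}{13}$ ($Z{\left(X,C \right)} = \frac{1}{-23 + 10} = \frac{1}{-13} = - \frac{1}{13}$)
$w = - \frac{4785}{2989} \approx -1.6009$
$\frac{1}{w + Z{\left(B{\left(4,5 \right)},33 \right)}} = \frac{1}{- \frac{4785}{2989} - \frac{1}{13}} = \frac{1}{- \frac{65194}{38857}} = - \frac{38857}{65194}$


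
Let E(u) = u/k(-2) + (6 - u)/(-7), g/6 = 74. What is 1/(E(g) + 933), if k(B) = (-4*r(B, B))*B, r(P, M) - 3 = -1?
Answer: 28/28653 ≈ 0.00097721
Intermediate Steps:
g = 444 (g = 6*74 = 444)
r(P, M) = 2 (r(P, M) = 3 - 1 = 2)
k(B) = -8*B (k(B) = (-4*2)*B = -8*B)
E(u) = -6/7 + 23*u/112 (E(u) = u/((-8*(-2))) + (6 - u)/(-7) = u/16 + (6 - u)*(-1/7) = u*(1/16) + (-6/7 + u/7) = u/16 + (-6/7 + u/7) = -6/7 + 23*u/112)
1/(E(g) + 933) = 1/((-6/7 + (23/112)*444) + 933) = 1/((-6/7 + 2553/28) + 933) = 1/(2529/28 + 933) = 1/(28653/28) = 28/28653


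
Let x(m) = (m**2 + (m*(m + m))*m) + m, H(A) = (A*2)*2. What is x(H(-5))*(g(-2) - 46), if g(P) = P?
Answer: 749760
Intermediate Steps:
H(A) = 4*A (H(A) = (2*A)*2 = 4*A)
x(m) = m + m**2 + 2*m**3 (x(m) = (m**2 + (m*(2*m))*m) + m = (m**2 + (2*m**2)*m) + m = (m**2 + 2*m**3) + m = m + m**2 + 2*m**3)
x(H(-5))*(g(-2) - 46) = ((4*(-5))*(1 + 4*(-5) + 2*(4*(-5))**2))*(-2 - 46) = -20*(1 - 20 + 2*(-20)**2)*(-48) = -20*(1 - 20 + 2*400)*(-48) = -20*(1 - 20 + 800)*(-48) = -20*781*(-48) = -15620*(-48) = 749760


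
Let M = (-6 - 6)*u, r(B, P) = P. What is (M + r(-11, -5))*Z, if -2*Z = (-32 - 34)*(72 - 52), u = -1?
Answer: 4620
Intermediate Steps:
M = 12 (M = (-6 - 6)*(-1) = -12*(-1) = 12)
Z = 660 (Z = -(-32 - 34)*(72 - 52)/2 = -(-33)*20 = -1/2*(-1320) = 660)
(M + r(-11, -5))*Z = (12 - 5)*660 = 7*660 = 4620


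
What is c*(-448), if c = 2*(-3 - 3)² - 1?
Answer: -31808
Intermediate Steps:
c = 71 (c = 2*(-6)² - 1 = 2*36 - 1 = 72 - 1 = 71)
c*(-448) = 71*(-448) = -31808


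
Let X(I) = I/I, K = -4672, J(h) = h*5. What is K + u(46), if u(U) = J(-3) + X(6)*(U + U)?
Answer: -4595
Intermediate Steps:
J(h) = 5*h
X(I) = 1
u(U) = -15 + 2*U (u(U) = 5*(-3) + 1*(U + U) = -15 + 1*(2*U) = -15 + 2*U)
K + u(46) = -4672 + (-15 + 2*46) = -4672 + (-15 + 92) = -4672 + 77 = -4595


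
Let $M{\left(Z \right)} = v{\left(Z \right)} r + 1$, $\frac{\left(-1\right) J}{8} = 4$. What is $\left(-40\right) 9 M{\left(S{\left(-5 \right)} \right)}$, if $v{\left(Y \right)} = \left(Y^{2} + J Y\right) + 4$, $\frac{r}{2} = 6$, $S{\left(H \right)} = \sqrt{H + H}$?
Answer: $25560 + 138240 i \sqrt{10} \approx 25560.0 + 4.3715 \cdot 10^{5} i$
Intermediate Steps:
$J = -32$ ($J = \left(-8\right) 4 = -32$)
$S{\left(H \right)} = \sqrt{2} \sqrt{H}$ ($S{\left(H \right)} = \sqrt{2 H} = \sqrt{2} \sqrt{H}$)
$r = 12$ ($r = 2 \cdot 6 = 12$)
$v{\left(Y \right)} = 4 + Y^{2} - 32 Y$ ($v{\left(Y \right)} = \left(Y^{2} - 32 Y\right) + 4 = 4 + Y^{2} - 32 Y$)
$M{\left(Z \right)} = 49 - 384 Z + 12 Z^{2}$ ($M{\left(Z \right)} = \left(4 + Z^{2} - 32 Z\right) 12 + 1 = \left(48 - 384 Z + 12 Z^{2}\right) + 1 = 49 - 384 Z + 12 Z^{2}$)
$\left(-40\right) 9 M{\left(S{\left(-5 \right)} \right)} = \left(-40\right) 9 \left(49 - 384 \sqrt{2} \sqrt{-5} + 12 \left(\sqrt{2} \sqrt{-5}\right)^{2}\right) = - 360 \left(49 - 384 \sqrt{2} i \sqrt{5} + 12 \left(\sqrt{2} i \sqrt{5}\right)^{2}\right) = - 360 \left(49 - 384 i \sqrt{10} + 12 \left(i \sqrt{10}\right)^{2}\right) = - 360 \left(49 - 384 i \sqrt{10} + 12 \left(-10\right)\right) = - 360 \left(49 - 384 i \sqrt{10} - 120\right) = - 360 \left(-71 - 384 i \sqrt{10}\right) = 25560 + 138240 i \sqrt{10}$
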